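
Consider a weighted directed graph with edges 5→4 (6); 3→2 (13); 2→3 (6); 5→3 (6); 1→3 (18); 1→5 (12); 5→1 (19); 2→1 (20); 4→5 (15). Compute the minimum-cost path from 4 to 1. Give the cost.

Candidate routes:
4 - 5 - 3 - 2 - 1: 15 + 6 + 13 + 20 = 54
4 - 5 - 1: 15 + 19 = 34
Best route has total 34.

34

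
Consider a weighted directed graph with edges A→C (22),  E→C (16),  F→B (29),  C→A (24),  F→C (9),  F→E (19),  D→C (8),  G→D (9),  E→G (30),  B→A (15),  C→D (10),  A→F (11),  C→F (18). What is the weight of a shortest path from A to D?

Candidate routes:
A -> F -> E -> C -> D: 11 + 19 + 16 + 10 = 56
A -> F -> E -> G -> D: 11 + 19 + 30 + 9 = 69
A -> C -> F -> E -> G -> D: 22 + 18 + 19 + 30 + 9 = 98
A -> F -> C -> D: 11 + 9 + 10 = 30
A -> C -> D: 22 + 10 = 32
Shortest: 30.

30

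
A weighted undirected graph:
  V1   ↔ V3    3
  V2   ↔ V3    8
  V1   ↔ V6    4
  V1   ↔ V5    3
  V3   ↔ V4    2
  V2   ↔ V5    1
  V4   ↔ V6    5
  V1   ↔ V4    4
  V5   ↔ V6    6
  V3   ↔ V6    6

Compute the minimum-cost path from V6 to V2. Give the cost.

Some routes from V6 to V2:
V6→V3→V1→V5→V2: 6 + 3 + 3 + 1 = 13
V6→V1→V5→V2: 4 + 3 + 1 = 8
V6→V5→V2: 6 + 1 = 7
V6→V4→V1→V5→V2: 5 + 4 + 3 + 1 = 13
V6→V3→V2: 6 + 8 = 14
The minimum is 7.

7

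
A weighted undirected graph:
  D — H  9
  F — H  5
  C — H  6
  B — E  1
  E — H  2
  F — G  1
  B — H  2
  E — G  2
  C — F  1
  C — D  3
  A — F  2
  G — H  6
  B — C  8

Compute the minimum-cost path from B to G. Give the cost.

A few of the B→G routes:
B → E → H → F → G: 1 + 2 + 5 + 1 = 9
B → E → H → G: 1 + 2 + 6 = 9
B → H → G: 2 + 6 = 8
B → H → E → G: 2 + 2 + 2 = 6
B → H → F → G: 2 + 5 + 1 = 8
B → E → G: 1 + 2 = 3
Best route has total 3.

3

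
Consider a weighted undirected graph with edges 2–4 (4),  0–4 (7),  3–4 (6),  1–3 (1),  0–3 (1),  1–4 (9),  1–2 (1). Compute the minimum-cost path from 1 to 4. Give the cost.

Candidate routes:
1-4: 9
1-3-0-4: 1 + 1 + 7 = 9
1-2-4: 1 + 4 = 5
1-3-4: 1 + 6 = 7
Shortest: 5.

5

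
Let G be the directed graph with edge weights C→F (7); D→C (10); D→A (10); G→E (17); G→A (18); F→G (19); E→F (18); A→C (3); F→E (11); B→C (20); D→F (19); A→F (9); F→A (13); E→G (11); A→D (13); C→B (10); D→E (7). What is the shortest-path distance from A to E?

Checking several routes:
A-D-F-E: 13 + 19 + 11 = 43
A-D-C-F-E: 13 + 10 + 7 + 11 = 41
A-C-F-E: 3 + 7 + 11 = 21
A-D-E: 13 + 7 = 20
A-F-E: 9 + 11 = 20
Best route has total 20.

20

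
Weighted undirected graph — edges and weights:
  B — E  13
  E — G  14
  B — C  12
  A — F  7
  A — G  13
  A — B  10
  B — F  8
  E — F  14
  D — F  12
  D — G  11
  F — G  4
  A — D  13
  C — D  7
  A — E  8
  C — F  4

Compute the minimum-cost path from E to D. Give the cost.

Comparing a few candidate routes:
E-G-D: 14 + 11 = 25
E-F-C-D: 14 + 4 + 7 = 25
E-A-D: 8 + 13 = 21
Shortest: 21.

21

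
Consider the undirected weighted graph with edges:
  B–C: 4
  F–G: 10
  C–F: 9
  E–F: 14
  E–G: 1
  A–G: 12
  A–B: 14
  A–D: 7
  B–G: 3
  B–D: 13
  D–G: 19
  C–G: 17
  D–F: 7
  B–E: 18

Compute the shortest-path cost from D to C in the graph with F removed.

17

Comparing a few candidate routes:
D - A - B - C: 7 + 14 + 4 = 25
D - B - C: 13 + 4 = 17
D - A - G - B - C: 7 + 12 + 3 + 4 = 26
Best route has total 17.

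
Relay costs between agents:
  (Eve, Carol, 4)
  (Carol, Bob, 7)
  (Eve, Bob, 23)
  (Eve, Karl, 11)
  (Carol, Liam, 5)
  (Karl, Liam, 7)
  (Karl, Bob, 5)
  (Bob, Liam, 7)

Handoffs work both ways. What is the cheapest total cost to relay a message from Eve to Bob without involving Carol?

16

Candidate routes:
Eve→Bob: 23
Eve→Karl→Liam→Bob: 11 + 7 + 7 = 25
Eve→Karl→Bob: 11 + 5 = 16
Best route has total 16.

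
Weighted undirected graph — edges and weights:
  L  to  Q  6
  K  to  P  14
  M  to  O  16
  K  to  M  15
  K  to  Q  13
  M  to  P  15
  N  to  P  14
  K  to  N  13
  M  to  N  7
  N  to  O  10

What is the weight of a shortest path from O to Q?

A few of the O→Q routes:
O→N→M→K→Q: 10 + 7 + 15 + 13 = 45
O→M→K→Q: 16 + 15 + 13 = 44
O→M→N→K→Q: 16 + 7 + 13 + 13 = 49
O→N→K→Q: 10 + 13 + 13 = 36
Shortest: 36.

36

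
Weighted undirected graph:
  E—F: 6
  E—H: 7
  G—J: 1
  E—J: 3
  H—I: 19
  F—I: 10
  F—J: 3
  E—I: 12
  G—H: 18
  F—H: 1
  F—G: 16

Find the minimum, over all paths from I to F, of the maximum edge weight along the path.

10

Some routes from I to F:
I→E→H→F: max(12, 7, 1) = 12
I→E→J→F: max(12, 3, 3) = 12
I→E→F: max(12, 6) = 12
I→F: max(10) = 10
The minimum achievable maximum is 10.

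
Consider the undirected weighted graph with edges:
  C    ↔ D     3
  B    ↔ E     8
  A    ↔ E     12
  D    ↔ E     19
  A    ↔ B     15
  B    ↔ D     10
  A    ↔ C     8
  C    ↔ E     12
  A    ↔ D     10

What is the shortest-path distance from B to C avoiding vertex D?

Candidate routes:
B→E→A→C: 8 + 12 + 8 = 28
B→A→C: 15 + 8 = 23
B→A→E→C: 15 + 12 + 12 = 39
B→E→C: 8 + 12 = 20
The minimum is 20.

20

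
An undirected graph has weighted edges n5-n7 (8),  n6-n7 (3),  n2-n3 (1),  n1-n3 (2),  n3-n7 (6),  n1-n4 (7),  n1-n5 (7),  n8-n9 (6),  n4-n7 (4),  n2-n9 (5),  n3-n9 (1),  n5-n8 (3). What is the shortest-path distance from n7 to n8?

Some routes from n7 to n8:
n7→n4→n1→n3→n9→n8: 4 + 7 + 2 + 1 + 6 = 20
n7→n5→n8: 8 + 3 = 11
n7→n3→n9→n8: 6 + 1 + 6 = 13
n7→n3→n2→n9→n8: 6 + 1 + 5 + 6 = 18
n7→n3→n1→n5→n8: 6 + 2 + 7 + 3 = 18
Shortest: 11.

11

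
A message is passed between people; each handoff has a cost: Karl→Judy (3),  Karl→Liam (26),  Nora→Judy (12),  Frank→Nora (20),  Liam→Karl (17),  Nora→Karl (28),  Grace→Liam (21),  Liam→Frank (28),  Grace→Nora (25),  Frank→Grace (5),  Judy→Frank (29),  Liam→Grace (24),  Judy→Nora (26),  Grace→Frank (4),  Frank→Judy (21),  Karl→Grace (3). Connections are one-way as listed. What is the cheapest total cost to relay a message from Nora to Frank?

Candidate routes:
Nora→Karl→Grace→Liam→Frank: 28 + 3 + 21 + 28 = 80
Nora→Karl→Judy→Frank: 28 + 3 + 29 = 60
Nora→Karl→Liam→Frank: 28 + 26 + 28 = 82
Nora→Karl→Grace→Frank: 28 + 3 + 4 = 35
Nora→Karl→Liam→Grace→Frank: 28 + 26 + 24 + 4 = 82
Nora→Judy→Frank: 12 + 29 = 41
Shortest: 35.

35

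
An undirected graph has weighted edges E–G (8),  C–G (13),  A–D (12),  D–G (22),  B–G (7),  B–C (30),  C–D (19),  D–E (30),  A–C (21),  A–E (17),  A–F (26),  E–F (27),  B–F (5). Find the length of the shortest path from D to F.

34

Comparing a few candidate routes:
D-G-B-F: 22 + 7 + 5 = 34
D-C-G-B-F: 19 + 13 + 7 + 5 = 44
D-A-F: 12 + 26 = 38
Shortest: 34.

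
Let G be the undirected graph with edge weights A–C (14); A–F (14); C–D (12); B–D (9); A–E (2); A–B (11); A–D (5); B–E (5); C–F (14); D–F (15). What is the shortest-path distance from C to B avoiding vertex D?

21

Routes from C to B avoiding D:
C - A - E - B: 14 + 2 + 5 = 21
C - F - A - B: 14 + 14 + 11 = 39
C - A - B: 14 + 11 = 25
C - F - A - E - B: 14 + 14 + 2 + 5 = 35
Shortest: 21.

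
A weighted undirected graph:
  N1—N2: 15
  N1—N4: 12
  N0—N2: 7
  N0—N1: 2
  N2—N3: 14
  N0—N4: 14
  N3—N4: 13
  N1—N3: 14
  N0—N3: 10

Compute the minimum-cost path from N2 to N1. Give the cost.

Some routes from N2 to N1:
N2→N1: 15
N2→N0→N1: 7 + 2 = 9
N2→N3→N0→N1: 14 + 10 + 2 = 26
The minimum is 9.

9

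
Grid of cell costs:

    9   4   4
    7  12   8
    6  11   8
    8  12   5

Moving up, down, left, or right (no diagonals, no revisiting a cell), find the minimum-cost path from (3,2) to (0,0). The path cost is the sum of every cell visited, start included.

38

Path (3,2) → (2,2) → (1,2) → (0,2) → (0,1) → (0,0): 5 + 8 + 8 + 4 + 4 + 9 = 38.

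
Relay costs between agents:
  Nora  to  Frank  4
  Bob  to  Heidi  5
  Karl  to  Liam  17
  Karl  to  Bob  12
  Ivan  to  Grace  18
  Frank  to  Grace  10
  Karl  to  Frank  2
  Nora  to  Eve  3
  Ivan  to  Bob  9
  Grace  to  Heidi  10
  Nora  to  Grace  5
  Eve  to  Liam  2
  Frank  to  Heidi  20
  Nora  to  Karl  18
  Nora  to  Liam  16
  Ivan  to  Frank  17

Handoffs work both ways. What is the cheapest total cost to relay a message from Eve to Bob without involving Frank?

Checking several routes:
Eve-Liam-Nora-Grace-Heidi-Bob: 2 + 16 + 5 + 10 + 5 = 38
Eve-Liam-Karl-Bob: 2 + 17 + 12 = 31
Eve-Liam-Nora-Karl-Bob: 2 + 16 + 18 + 12 = 48
Eve-Nora-Grace-Heidi-Bob: 3 + 5 + 10 + 5 = 23
Eve-Nora-Karl-Bob: 3 + 18 + 12 = 33
Eve-Nora-Grace-Ivan-Bob: 3 + 5 + 18 + 9 = 35
Shortest: 23.

23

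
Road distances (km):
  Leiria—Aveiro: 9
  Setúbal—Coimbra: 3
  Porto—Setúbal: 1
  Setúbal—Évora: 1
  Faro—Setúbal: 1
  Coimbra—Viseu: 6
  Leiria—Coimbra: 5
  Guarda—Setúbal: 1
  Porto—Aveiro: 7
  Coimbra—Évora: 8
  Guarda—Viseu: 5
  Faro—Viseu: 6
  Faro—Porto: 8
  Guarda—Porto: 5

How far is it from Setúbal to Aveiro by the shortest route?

8

Comparing a few candidate routes:
Setúbal-Porto-Aveiro: 1 + 7 = 8
Setúbal-Guarda-Porto-Aveiro: 1 + 5 + 7 = 13
Setúbal-Faro-Porto-Aveiro: 1 + 8 + 7 = 16
The minimum is 8 km.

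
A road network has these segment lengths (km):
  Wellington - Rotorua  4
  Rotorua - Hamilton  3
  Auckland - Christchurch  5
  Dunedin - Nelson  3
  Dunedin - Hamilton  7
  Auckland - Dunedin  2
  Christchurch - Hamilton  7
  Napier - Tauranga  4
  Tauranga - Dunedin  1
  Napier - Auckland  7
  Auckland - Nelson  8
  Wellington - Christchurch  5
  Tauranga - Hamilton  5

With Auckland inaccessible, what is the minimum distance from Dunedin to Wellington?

13

Paths from Dunedin to Wellington avoiding Auckland:
Dunedin -> Tauranga -> Hamilton -> Rotorua -> Wellington: 1 + 5 + 3 + 4 = 13
Dunedin -> Hamilton -> Rotorua -> Wellington: 7 + 3 + 4 = 14
Dunedin -> Tauranga -> Hamilton -> Christchurch -> Wellington: 1 + 5 + 7 + 5 = 18
Dunedin -> Hamilton -> Christchurch -> Wellington: 7 + 7 + 5 = 19
Best route has total 13 km.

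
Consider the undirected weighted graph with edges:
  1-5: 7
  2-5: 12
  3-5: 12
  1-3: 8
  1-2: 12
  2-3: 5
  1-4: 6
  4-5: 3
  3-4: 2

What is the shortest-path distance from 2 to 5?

Some routes from 2 to 5:
2 - 3 - 5: 5 + 12 = 17
2 - 3 - 4 - 5: 5 + 2 + 3 = 10
2 - 5: 12
2 - 1 - 5: 12 + 7 = 19
Shortest: 10.

10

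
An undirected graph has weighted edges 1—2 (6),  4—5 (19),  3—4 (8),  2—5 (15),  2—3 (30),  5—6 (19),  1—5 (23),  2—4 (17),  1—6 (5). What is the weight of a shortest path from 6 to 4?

28

Checking several routes:
6 -> 1 -> 5 -> 4: 5 + 23 + 19 = 47
6 -> 5 -> 4: 19 + 19 = 38
6 -> 1 -> 2 -> 5 -> 4: 5 + 6 + 15 + 19 = 45
6 -> 1 -> 2 -> 4: 5 + 6 + 17 = 28
Best route has total 28.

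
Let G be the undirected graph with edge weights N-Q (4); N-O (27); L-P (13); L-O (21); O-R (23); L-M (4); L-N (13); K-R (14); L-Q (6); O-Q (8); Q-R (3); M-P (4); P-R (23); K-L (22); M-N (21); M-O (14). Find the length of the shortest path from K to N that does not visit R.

Some routes from K to N avoiding R:
K-L-M-O-Q-N: 22 + 4 + 14 + 8 + 4 = 52
K-L-Q-N: 22 + 6 + 4 = 32
K-L-O-Q-N: 22 + 21 + 8 + 4 = 55
K-L-M-N: 22 + 4 + 21 = 47
K-L-N: 22 + 13 = 35
K-L-P-M-N: 22 + 13 + 4 + 21 = 60
The minimum is 32.

32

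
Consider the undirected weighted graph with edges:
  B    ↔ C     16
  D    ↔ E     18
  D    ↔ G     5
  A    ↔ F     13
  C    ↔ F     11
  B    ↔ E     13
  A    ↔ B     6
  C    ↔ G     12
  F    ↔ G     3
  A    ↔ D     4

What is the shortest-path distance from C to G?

12

Comparing a few candidate routes:
C → F → G: 11 + 3 = 14
C → B → A → D → G: 16 + 6 + 4 + 5 = 31
C → G: 12
Best route has total 12.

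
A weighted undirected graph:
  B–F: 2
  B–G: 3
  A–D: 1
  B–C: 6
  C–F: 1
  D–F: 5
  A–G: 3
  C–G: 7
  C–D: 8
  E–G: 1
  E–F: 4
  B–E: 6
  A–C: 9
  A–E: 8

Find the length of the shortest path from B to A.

Checking several routes:
B→E→G→A: 6 + 1 + 3 = 10
B→F→C→D→A: 2 + 1 + 8 + 1 = 12
B→G→A: 3 + 3 = 6
B→F→E→G→A: 2 + 4 + 1 + 3 = 10
B→F→D→A: 2 + 5 + 1 = 8
B→F→C→A: 2 + 1 + 9 = 12
Best route has total 6.

6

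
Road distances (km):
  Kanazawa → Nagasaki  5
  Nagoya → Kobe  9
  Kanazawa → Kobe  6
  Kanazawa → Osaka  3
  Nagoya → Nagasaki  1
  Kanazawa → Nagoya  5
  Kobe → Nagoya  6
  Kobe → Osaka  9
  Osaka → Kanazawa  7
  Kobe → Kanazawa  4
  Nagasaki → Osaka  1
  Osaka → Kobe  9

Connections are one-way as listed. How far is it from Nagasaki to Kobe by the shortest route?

Routes from Nagasaki to Kobe:
Nagasaki→Osaka→Kanazawa→Nagoya→Kobe: 1 + 7 + 5 + 9 = 22
Nagasaki→Osaka→Kanazawa→Kobe: 1 + 7 + 6 = 14
Nagasaki→Osaka→Kobe: 1 + 9 = 10
Shortest: 10 km.

10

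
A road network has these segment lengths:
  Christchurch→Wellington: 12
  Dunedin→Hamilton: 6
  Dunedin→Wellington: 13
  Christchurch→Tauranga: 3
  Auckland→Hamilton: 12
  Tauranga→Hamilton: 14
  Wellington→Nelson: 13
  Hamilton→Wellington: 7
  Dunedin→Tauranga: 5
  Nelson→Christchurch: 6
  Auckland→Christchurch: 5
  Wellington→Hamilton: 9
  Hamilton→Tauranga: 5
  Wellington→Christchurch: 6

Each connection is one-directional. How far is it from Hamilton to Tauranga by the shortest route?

Routes from Hamilton to Tauranga:
Hamilton -> Wellington -> Nelson -> Christchurch -> Tauranga: 7 + 13 + 6 + 3 = 29
Hamilton -> Tauranga: 5
Hamilton -> Wellington -> Christchurch -> Tauranga: 7 + 6 + 3 = 16
Best route has total 5.

5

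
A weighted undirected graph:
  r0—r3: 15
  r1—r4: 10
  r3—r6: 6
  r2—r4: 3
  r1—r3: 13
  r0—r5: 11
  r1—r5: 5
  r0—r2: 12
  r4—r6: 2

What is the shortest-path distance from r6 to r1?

Candidate routes:
r6→r4→r2→r0→r3→r1: 2 + 3 + 12 + 15 + 13 = 45
r6→r3→r0→r2→r4→r1: 6 + 15 + 12 + 3 + 10 = 46
r6→r4→r2→r0→r5→r1: 2 + 3 + 12 + 11 + 5 = 33
r6→r4→r1: 2 + 10 = 12
r6→r3→r0→r5→r1: 6 + 15 + 11 + 5 = 37
r6→r3→r1: 6 + 13 = 19
The minimum is 12.

12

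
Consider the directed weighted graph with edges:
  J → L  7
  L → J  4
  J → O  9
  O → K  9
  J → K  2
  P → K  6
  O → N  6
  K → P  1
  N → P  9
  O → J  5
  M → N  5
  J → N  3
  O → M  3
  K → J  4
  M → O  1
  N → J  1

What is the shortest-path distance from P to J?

10

Routes from P to J:
P-K-J: 6 + 4 = 10
Shortest: 10.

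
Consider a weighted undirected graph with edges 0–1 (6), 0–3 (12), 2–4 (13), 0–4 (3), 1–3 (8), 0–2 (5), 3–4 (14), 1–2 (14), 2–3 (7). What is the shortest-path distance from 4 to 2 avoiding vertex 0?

13

Candidate routes:
4 -> 3 -> 2: 14 + 7 = 21
4 -> 2: 13
4 -> 3 -> 1 -> 2: 14 + 8 + 14 = 36
Shortest: 13.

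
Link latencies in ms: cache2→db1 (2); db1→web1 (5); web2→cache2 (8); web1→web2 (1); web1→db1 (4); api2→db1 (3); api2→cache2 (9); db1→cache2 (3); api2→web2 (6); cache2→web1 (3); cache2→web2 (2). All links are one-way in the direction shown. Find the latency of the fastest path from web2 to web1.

11

Routes from web2 to web1:
web2→cache2→db1→web1: 8 + 2 + 5 = 15
web2→cache2→web1: 8 + 3 = 11
Shortest: 11 ms.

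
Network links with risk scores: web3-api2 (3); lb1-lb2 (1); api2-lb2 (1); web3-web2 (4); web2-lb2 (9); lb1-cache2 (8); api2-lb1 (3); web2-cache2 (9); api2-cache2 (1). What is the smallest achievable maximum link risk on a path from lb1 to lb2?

A few of the lb1→lb2 routes:
lb1→cache2→web2→web3→api2→lb2: max(8, 9, 4, 3, 1) = 9
lb1→cache2→api2→web3→web2→lb2: max(8, 1, 3, 4, 9) = 9
lb1→api2→lb2: max(3, 1) = 3
lb1→cache2→api2→lb2: max(8, 1, 1) = 8
lb1→lb2: max(1) = 1
The minimum achievable maximum is 1.

1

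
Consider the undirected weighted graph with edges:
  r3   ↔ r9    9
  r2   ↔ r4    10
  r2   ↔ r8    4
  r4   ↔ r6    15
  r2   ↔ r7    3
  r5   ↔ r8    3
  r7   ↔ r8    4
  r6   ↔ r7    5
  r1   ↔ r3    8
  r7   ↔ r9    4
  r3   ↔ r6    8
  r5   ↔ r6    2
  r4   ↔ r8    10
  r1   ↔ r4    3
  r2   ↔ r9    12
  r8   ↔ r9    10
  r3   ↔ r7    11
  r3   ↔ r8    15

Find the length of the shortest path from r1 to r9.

17

Comparing a few candidate routes:
r1 -> r4 -> r8 -> r7 -> r9: 3 + 10 + 4 + 4 = 21
r1 -> r4 -> r8 -> r9: 3 + 10 + 10 = 23
r1 -> r4 -> r2 -> r7 -> r9: 3 + 10 + 3 + 4 = 20
r1 -> r3 -> r9: 8 + 9 = 17
The minimum is 17.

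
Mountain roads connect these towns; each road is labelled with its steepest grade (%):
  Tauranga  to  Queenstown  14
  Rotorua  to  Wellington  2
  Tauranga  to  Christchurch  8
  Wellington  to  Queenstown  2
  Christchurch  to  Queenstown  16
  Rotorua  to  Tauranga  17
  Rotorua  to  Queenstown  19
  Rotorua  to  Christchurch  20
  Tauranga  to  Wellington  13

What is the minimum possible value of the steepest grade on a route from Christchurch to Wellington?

Checking several routes:
Christchurch→Tauranga→Wellington: max(8, 13) = 13
Christchurch→Tauranga→Rotorua→Wellington: max(8, 17, 2) = 17
Christchurch→Queenstown→Wellington: max(16, 2) = 16
Christchurch→Queenstown→Tauranga→Rotorua→Wellington: max(16, 14, 17, 2) = 17
Christchurch→Tauranga→Queenstown→Wellington: max(8, 14, 2) = 14
Christchurch→Queenstown→Tauranga→Wellington: max(16, 14, 13) = 16
Best route has worst link 13%.

13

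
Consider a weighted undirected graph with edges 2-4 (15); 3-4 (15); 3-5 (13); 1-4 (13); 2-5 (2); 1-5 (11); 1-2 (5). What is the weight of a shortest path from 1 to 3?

Comparing a few candidate routes:
1 -> 2 -> 4 -> 3: 5 + 15 + 15 = 35
1 -> 4 -> 3: 13 + 15 = 28
1 -> 5 -> 2 -> 4 -> 3: 11 + 2 + 15 + 15 = 43
1 -> 5 -> 3: 11 + 13 = 24
1 -> 2 -> 5 -> 3: 5 + 2 + 13 = 20
The minimum is 20.

20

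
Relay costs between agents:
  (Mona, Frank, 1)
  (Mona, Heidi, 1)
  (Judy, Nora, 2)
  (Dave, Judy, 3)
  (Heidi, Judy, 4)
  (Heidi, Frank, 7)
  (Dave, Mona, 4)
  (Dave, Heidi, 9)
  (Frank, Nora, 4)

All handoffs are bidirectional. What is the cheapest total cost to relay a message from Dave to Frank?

5

Comparing a few candidate routes:
Dave - Judy - Heidi - Mona - Frank: 3 + 4 + 1 + 1 = 9
Dave - Judy - Nora - Frank: 3 + 2 + 4 = 9
Dave - Mona - Frank: 4 + 1 = 5
Shortest: 5.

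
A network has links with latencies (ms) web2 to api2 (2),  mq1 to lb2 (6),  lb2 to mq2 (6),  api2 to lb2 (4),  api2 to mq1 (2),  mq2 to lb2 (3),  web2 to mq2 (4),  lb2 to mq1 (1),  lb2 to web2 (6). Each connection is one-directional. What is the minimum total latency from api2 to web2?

10

Candidate routes:
api2 -> mq1 -> lb2 -> web2: 2 + 6 + 6 = 14
api2 -> lb2 -> web2: 4 + 6 = 10
Best route has total 10 ms.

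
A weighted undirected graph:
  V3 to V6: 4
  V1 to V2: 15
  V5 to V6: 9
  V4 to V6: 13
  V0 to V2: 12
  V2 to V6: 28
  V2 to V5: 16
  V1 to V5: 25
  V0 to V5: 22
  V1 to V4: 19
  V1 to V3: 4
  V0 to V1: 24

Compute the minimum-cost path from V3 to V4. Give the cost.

17

Checking several routes:
V3 → V1 → V4: 4 + 19 = 23
V3 → V1 → V5 → V6 → V4: 4 + 25 + 9 + 13 = 51
V3 → V6 → V4: 4 + 13 = 17
The minimum is 17.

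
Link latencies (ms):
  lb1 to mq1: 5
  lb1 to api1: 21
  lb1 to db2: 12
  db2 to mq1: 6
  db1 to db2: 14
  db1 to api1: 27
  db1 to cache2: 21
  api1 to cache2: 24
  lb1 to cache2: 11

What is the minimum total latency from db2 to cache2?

A few of the db2→cache2 routes:
db2 -> lb1 -> api1 -> cache2: 12 + 21 + 24 = 57
db2 -> mq1 -> lb1 -> api1 -> cache2: 6 + 5 + 21 + 24 = 56
db2 -> mq1 -> lb1 -> cache2: 6 + 5 + 11 = 22
db2 -> lb1 -> cache2: 12 + 11 = 23
db2 -> db1 -> cache2: 14 + 21 = 35
Best route has total 22 ms.

22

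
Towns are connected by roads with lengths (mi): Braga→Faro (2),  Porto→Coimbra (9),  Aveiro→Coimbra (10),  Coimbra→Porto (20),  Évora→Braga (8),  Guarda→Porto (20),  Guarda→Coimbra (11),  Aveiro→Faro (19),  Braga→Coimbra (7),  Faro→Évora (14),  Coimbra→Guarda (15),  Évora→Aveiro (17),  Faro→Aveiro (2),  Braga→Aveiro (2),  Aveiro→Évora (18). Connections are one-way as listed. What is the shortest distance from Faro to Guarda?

Checking several routes:
Faro-Évora-Braga-Coimbra-Guarda: 14 + 8 + 7 + 15 = 44
Faro-Aveiro-Évora-Braga-Coimbra-Guarda: 2 + 18 + 8 + 7 + 15 = 50
Faro-Aveiro-Coimbra-Guarda: 2 + 10 + 15 = 27
Faro-Évora-Braga-Aveiro-Coimbra-Guarda: 14 + 8 + 2 + 10 + 15 = 49
The minimum is 27 mi.

27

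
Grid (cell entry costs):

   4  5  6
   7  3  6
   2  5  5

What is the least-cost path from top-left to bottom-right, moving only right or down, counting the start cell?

Take (0,0) → (0,1) → (1,1) → (2,1) → (2,2) for a total of 4 + 5 + 3 + 5 + 5 = 22.

22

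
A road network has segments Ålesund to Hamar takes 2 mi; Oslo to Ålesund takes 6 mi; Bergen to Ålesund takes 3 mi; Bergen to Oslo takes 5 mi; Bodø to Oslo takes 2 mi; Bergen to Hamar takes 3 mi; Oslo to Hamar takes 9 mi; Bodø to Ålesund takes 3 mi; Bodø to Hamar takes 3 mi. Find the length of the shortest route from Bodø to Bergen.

6

Some routes from Bodø to Bergen:
Bodø-Hamar-Bergen: 3 + 3 = 6
Bodø-Ålesund-Bergen: 3 + 3 = 6
Bodø-Ålesund-Hamar-Bergen: 3 + 2 + 3 = 8
Bodø-Oslo-Ålesund-Bergen: 2 + 6 + 3 = 11
Bodø-Hamar-Ålesund-Bergen: 3 + 2 + 3 = 8
Bodø-Oslo-Bergen: 2 + 5 = 7
Best route has total 6 mi.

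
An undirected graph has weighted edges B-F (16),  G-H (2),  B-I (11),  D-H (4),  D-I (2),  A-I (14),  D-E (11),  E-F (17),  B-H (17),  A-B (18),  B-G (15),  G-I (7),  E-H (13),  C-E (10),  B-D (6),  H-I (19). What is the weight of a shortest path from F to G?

A few of the F→G routes:
F → E → H → G: 17 + 13 + 2 = 32
F → B → D → H → G: 16 + 6 + 4 + 2 = 28
F → B → G: 16 + 15 = 31
F → B → D → I → G: 16 + 6 + 2 + 7 = 31
Shortest: 28.

28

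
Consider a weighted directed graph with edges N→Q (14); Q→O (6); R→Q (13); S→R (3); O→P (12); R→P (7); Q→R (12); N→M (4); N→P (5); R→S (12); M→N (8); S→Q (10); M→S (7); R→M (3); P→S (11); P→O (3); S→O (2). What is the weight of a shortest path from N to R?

Checking several routes:
N→P→S→R: 5 + 11 + 3 = 19
N→Q→R: 14 + 12 = 26
N→M→S→R: 4 + 7 + 3 = 14
Shortest: 14.

14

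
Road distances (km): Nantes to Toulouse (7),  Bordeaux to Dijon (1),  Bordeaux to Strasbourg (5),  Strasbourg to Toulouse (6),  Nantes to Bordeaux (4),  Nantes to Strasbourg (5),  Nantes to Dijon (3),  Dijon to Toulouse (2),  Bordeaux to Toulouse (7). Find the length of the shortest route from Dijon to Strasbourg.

Some routes from Dijon to Strasbourg:
Dijon-Nantes-Strasbourg: 3 + 5 = 8
Dijon-Toulouse-Strasbourg: 2 + 6 = 8
Dijon-Bordeaux-Strasbourg: 1 + 5 = 6
Dijon-Nantes-Bordeaux-Strasbourg: 3 + 4 + 5 = 12
Dijon-Bordeaux-Nantes-Strasbourg: 1 + 4 + 5 = 10
Dijon-Toulouse-Bordeaux-Strasbourg: 2 + 7 + 5 = 14
Best route has total 6 km.

6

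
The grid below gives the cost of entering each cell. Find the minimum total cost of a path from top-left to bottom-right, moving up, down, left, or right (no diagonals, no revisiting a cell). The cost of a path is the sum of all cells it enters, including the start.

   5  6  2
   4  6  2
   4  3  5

20

Path r0c0 -> r0c1 -> r0c2 -> r1c2 -> r2c2: 5 + 6 + 2 + 2 + 5 = 20.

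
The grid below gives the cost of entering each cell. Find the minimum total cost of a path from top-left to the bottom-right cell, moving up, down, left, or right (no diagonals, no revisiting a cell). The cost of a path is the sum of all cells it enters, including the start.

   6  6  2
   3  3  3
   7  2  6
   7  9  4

24

Take (0,0) (1,0) (1,1) (2,1) (2,2) (3,2) for a total of 6 + 3 + 3 + 2 + 6 + 4 = 24.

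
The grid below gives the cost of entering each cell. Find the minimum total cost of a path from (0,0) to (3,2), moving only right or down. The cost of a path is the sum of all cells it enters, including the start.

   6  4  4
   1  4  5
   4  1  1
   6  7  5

18

Best path: [0,0]→[1,0]→[1,1]→[2,1]→[2,2]→[3,2]
Cost: 6 + 1 + 4 + 1 + 1 + 5 = 18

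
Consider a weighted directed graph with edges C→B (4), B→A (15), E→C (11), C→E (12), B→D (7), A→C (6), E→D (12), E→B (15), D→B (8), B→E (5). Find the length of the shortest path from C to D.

Paths from C to D:
C - E - B - D: 12 + 15 + 7 = 34
C - B - E - D: 4 + 5 + 12 = 21
C - E - D: 12 + 12 = 24
C - B - D: 4 + 7 = 11
The minimum is 11.

11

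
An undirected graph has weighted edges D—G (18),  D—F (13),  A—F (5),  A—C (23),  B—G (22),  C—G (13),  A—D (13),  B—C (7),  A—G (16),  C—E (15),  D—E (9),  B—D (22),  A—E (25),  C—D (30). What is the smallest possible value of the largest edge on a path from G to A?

A few of the G→A routes:
G→C→E→D→F→A: max(13, 15, 9, 13, 5) = 15
G→A: max(16) = 16
G→C→E→D→A: max(13, 15, 9, 13) = 15
Best route has worst link 15.

15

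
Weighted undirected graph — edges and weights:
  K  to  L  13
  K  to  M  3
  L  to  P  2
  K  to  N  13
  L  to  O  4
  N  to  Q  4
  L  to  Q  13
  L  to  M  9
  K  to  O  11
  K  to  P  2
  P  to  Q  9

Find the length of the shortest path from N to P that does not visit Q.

15

Candidate routes:
N - K - L - P: 13 + 13 + 2 = 28
N - K - O - L - P: 13 + 11 + 4 + 2 = 30
N - K - P: 13 + 2 = 15
N - K - M - L - P: 13 + 3 + 9 + 2 = 27
Shortest: 15.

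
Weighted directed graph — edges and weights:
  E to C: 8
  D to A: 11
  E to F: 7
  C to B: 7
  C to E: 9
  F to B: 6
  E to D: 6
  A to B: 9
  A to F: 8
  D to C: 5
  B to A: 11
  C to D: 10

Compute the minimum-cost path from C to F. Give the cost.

Paths from C to F:
C -> B -> A -> F: 7 + 11 + 8 = 26
C -> E -> D -> A -> F: 9 + 6 + 11 + 8 = 34
C -> E -> F: 9 + 7 = 16
C -> D -> A -> F: 10 + 11 + 8 = 29
The minimum is 16.

16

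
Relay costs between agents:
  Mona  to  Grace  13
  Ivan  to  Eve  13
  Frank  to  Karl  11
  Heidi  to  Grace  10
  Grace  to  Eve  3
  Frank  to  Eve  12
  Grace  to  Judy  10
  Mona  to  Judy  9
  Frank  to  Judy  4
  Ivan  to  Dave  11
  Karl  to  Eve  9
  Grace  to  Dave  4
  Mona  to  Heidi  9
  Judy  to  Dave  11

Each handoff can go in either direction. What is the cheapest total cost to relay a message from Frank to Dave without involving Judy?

Routes from Frank to Dave avoiding Judy:
Frank→Karl→Eve→Grace→Dave: 11 + 9 + 3 + 4 = 27
Frank→Karl→Eve→Ivan→Dave: 11 + 9 + 13 + 11 = 44
Frank→Eve→Grace→Dave: 12 + 3 + 4 = 19
Frank→Eve→Ivan→Dave: 12 + 13 + 11 = 36
The minimum is 19.

19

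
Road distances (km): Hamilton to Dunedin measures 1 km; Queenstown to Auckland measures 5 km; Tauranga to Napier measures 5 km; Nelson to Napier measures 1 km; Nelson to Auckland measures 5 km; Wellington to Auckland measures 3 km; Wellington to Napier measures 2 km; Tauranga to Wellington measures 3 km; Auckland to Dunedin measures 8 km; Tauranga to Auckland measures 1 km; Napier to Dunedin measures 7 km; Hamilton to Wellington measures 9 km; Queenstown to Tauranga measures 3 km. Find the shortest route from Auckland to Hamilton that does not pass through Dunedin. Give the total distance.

Comparing a few candidate routes:
Auckland -> Wellington -> Hamilton: 3 + 9 = 12
Auckland -> Queenstown -> Tauranga -> Wellington -> Hamilton: 5 + 3 + 3 + 9 = 20
Auckland -> Tauranga -> Wellington -> Hamilton: 1 + 3 + 9 = 13
Auckland -> Tauranga -> Napier -> Wellington -> Hamilton: 1 + 5 + 2 + 9 = 17
Auckland -> Nelson -> Napier -> Wellington -> Hamilton: 5 + 1 + 2 + 9 = 17
Auckland -> Nelson -> Napier -> Tauranga -> Wellington -> Hamilton: 5 + 1 + 5 + 3 + 9 = 23
The minimum is 12 km.

12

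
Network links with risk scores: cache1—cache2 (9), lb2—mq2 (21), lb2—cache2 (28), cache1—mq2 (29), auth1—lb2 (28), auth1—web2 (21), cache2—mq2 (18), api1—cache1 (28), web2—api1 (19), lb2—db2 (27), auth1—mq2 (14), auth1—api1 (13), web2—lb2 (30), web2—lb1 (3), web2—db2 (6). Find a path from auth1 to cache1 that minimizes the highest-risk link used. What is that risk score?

A few of the auth1→cache1 routes:
auth1→web2→db2→lb2→mq2→cache2→cache1: max(21, 6, 27, 21, 18, 9) = 27
auth1→api1→web2→db2→lb2→mq2→cache2→cache1: max(13, 19, 6, 27, 21, 18, 9) = 27
auth1→mq2→cache2→cache1: max(14, 18, 9) = 18
Best route has worst link 18.

18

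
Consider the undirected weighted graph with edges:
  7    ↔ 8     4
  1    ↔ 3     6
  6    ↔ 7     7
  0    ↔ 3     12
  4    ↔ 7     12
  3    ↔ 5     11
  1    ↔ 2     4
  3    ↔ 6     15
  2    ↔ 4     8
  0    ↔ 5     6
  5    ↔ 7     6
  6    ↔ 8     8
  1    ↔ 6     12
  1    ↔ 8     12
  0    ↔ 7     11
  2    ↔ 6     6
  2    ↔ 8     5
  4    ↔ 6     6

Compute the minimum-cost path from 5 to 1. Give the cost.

17

A few of the 5→1 routes:
5 - 7 - 8 - 1: 6 + 4 + 12 = 22
5 - 3 - 1: 11 + 6 = 17
5 - 7 - 6 - 2 - 1: 6 + 7 + 6 + 4 = 23
5 - 0 - 3 - 1: 6 + 12 + 6 = 24
5 - 7 - 8 - 2 - 1: 6 + 4 + 5 + 4 = 19
5 - 7 - 6 - 1: 6 + 7 + 12 = 25
The minimum is 17.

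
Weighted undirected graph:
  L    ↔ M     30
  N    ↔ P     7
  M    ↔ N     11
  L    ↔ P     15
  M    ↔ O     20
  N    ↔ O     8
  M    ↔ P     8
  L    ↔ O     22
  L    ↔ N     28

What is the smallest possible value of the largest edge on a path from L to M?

15

Checking several routes:
L-P-N-M: max(15, 7, 11) = 15
L-P-M: max(15, 8) = 15
L-O-M: max(22, 20) = 22
L-O-N-P-M: max(22, 8, 7, 8) = 22
L-P-N-O-M: max(15, 7, 8, 20) = 20
Best route has worst link 15.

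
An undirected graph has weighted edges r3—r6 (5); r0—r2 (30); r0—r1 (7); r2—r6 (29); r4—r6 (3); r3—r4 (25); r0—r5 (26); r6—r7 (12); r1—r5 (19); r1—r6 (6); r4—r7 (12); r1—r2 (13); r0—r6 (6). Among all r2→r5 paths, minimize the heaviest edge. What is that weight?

Checking several routes:
r2 -> r1 -> r5: max(13, 19) = 19
r2 -> r1 -> r6 -> r0 -> r5: max(13, 6, 6, 26) = 26
r2 -> r1 -> r0 -> r5: max(13, 7, 26) = 26
r2 -> r6 -> r1 -> r5: max(29, 6, 19) = 29
Smallest bottleneck: 19.

19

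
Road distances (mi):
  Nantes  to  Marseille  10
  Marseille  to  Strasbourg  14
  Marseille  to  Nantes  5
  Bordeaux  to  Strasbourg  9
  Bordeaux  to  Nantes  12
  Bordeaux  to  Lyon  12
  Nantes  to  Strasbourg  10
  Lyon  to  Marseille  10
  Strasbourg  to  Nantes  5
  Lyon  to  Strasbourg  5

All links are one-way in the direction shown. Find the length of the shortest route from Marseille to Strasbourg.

14

Routes from Marseille to Strasbourg:
Marseille -> Nantes -> Strasbourg: 5 + 10 = 15
Marseille -> Strasbourg: 14
Best route has total 14 mi.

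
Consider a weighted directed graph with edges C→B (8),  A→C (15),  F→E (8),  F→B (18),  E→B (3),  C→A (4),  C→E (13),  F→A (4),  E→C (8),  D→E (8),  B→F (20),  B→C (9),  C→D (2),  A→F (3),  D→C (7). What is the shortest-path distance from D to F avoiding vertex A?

31

Paths from D to F avoiding A:
D -> C -> B -> F: 7 + 8 + 20 = 35
D -> E -> C -> B -> F: 8 + 8 + 8 + 20 = 44
D -> E -> B -> F: 8 + 3 + 20 = 31
D -> C -> E -> B -> F: 7 + 13 + 3 + 20 = 43
Shortest: 31.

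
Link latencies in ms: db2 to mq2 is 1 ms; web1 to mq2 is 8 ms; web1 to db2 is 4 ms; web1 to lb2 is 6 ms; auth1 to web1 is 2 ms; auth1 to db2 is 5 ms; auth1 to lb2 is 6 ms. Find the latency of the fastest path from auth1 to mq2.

Comparing a few candidate routes:
auth1 → web1 → mq2: 2 + 8 = 10
auth1 → db2 → mq2: 5 + 1 = 6
auth1 → web1 → db2 → mq2: 2 + 4 + 1 = 7
auth1 → lb2 → web1 → db2 → mq2: 6 + 6 + 4 + 1 = 17
auth1 → db2 → web1 → mq2: 5 + 4 + 8 = 17
Best route has total 6 ms.

6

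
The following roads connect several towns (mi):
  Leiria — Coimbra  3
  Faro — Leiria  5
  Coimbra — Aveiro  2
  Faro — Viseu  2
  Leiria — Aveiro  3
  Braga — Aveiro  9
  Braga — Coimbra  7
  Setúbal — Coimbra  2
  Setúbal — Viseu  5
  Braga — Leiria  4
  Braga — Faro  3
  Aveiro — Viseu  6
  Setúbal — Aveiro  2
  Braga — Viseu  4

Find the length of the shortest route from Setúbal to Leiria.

Some routes from Setúbal to Leiria:
Setúbal→Coimbra→Aveiro→Leiria: 2 + 2 + 3 = 7
Setúbal→Coimbra→Leiria: 2 + 3 = 5
Setúbal→Viseu→Faro→Leiria: 5 + 2 + 5 = 12
Setúbal→Aveiro→Leiria: 2 + 3 = 5
Setúbal→Aveiro→Coimbra→Leiria: 2 + 2 + 3 = 7
The minimum is 5 mi.

5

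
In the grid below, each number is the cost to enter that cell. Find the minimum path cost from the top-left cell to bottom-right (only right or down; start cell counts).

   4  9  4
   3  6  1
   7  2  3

Cheapest: (0,0) → (1,0) → (1,1) → (1,2) → (2,2)
  4 + 3 + 6 + 1 + 3 = 17
For comparison, the top-then-right route costs 21.

17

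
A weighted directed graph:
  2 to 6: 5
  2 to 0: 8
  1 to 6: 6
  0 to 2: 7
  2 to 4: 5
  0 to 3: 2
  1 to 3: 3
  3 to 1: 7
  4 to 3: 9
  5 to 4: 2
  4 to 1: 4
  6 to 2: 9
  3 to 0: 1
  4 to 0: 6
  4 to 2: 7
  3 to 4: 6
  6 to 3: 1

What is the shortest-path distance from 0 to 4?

Routes from 0 to 4:
0 - 2 - 6 - 3 - 4: 7 + 5 + 1 + 6 = 19
0 - 3 - 4: 2 + 6 = 8
0 - 3 - 1 - 6 - 2 - 4: 2 + 7 + 6 + 9 + 5 = 29
0 - 2 - 4: 7 + 5 = 12
Best route has total 8.

8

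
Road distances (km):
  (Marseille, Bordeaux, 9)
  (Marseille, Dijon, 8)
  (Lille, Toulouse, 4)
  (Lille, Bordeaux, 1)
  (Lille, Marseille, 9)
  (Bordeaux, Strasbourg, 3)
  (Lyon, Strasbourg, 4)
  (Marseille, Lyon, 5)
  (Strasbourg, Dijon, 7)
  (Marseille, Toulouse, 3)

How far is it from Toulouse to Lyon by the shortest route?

Comparing a few candidate routes:
Toulouse-Lille-Bordeaux-Marseille-Lyon: 4 + 1 + 9 + 5 = 19
Toulouse-Lille-Marseille-Lyon: 4 + 9 + 5 = 18
Toulouse-Marseille-Lille-Bordeaux-Strasbourg-Lyon: 3 + 9 + 1 + 3 + 4 = 20
Toulouse-Lille-Bordeaux-Strasbourg-Lyon: 4 + 1 + 3 + 4 = 12
Toulouse-Marseille-Lyon: 3 + 5 = 8
Toulouse-Marseille-Bordeaux-Strasbourg-Lyon: 3 + 9 + 3 + 4 = 19
The minimum is 8 km.

8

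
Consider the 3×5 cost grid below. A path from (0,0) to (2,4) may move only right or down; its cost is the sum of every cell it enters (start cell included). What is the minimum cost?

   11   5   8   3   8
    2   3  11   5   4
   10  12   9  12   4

Best path: r0c0 r0c1 r0c2 r0c3 r1c3 r1c4 r2c4
Cost: 11 + 5 + 8 + 3 + 5 + 4 + 4 = 40
For comparison, the top-then-right route costs 43.

40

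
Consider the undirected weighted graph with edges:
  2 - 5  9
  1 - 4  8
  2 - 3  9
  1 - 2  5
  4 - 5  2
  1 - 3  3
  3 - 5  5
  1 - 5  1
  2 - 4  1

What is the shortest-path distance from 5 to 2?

Comparing a few candidate routes:
5 → 3 → 1 → 2: 5 + 3 + 5 = 13
5 → 1 → 2: 1 + 5 = 6
5 → 4 → 2: 2 + 1 = 3
5 → 1 → 3 → 2: 1 + 3 + 9 = 13
5 → 1 → 4 → 2: 1 + 8 + 1 = 10
5 → 2: 9
Best route has total 3.

3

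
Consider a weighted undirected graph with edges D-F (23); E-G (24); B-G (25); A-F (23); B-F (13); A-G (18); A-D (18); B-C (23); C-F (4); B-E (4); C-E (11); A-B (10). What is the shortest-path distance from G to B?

A few of the G→B routes:
G-E-C-B: 24 + 11 + 23 = 58
G-A-B: 18 + 10 = 28
G-A-F-B: 18 + 23 + 13 = 54
G-E-B: 24 + 4 = 28
G-E-C-F-B: 24 + 11 + 4 + 13 = 52
G-B: 25
Best route has total 25.

25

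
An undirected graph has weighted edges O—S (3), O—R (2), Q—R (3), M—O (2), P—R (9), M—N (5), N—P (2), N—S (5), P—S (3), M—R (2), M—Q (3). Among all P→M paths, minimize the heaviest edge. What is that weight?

Checking several routes:
P → S → O → R → Q → M: max(3, 3, 2, 3, 3) = 3
P → S → O → R → M: max(3, 3, 2, 2) = 3
P → S → O → M: max(3, 3, 2) = 3
P → N → S → O → M: max(2, 5, 3, 2) = 5
P → S → N → M: max(3, 5, 5) = 5
Smallest bottleneck: 3.

3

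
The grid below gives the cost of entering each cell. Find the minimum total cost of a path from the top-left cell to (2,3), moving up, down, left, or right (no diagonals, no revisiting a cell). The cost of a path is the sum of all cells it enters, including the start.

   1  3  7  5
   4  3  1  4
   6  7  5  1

Path r0c0→r0c1→r1c1→r1c2→r1c3→r2c3: 1 + 3 + 3 + 1 + 4 + 1 = 13.

13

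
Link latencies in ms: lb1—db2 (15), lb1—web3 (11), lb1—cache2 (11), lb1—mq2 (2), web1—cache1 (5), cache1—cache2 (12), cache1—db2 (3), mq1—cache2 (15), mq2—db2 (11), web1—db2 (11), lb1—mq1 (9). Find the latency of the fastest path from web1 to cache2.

17

A few of the web1→cache2 routes:
web1→cache1→cache2: 5 + 12 = 17
web1→db2→mq2→lb1→cache2: 11 + 11 + 2 + 11 = 35
web1→cache1→db2→lb1→cache2: 5 + 3 + 15 + 11 = 34
web1→cache1→db2→mq2→lb1→cache2: 5 + 3 + 11 + 2 + 11 = 32
web1→db2→cache1→cache2: 11 + 3 + 12 = 26
Best route has total 17 ms.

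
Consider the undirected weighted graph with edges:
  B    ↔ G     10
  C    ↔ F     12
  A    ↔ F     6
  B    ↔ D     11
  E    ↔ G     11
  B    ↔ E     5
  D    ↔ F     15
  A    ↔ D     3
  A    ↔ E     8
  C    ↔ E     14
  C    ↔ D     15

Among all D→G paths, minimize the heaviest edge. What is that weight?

10

Checking several routes:
D - A - F - C - E - B - G: max(3, 6, 12, 14, 5, 10) = 14
D - A - F - C - E - G: max(3, 6, 12, 14, 11) = 14
D - B - G: max(11, 10) = 11
D - A - E - G: max(3, 8, 11) = 11
D - A - E - B - G: max(3, 8, 5, 10) = 10
D - B - E - G: max(11, 5, 11) = 11
Smallest bottleneck: 10.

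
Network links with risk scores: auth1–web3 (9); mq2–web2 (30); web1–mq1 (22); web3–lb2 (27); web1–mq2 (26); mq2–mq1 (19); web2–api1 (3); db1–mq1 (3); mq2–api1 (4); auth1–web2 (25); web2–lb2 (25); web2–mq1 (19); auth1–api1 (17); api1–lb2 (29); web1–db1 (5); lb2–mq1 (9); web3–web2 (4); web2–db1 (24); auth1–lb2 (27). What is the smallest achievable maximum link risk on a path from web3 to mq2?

Checking several routes:
web3 - web2 - api1 - mq2: max(4, 3, 4) = 4
web3 - auth1 - api1 - web2 - mq1 - mq2: max(9, 17, 3, 19, 19) = 19
web3 - web2 - db1 - web1 - mq1 - mq2: max(4, 24, 5, 22, 19) = 24
web3 - auth1 - api1 - mq2: max(9, 17, 4) = 17
web3 - web2 - db1 - mq1 - mq2: max(4, 24, 3, 19) = 24
web3 - web2 - mq1 - mq2: max(4, 19, 19) = 19
Smallest bottleneck: 4.

4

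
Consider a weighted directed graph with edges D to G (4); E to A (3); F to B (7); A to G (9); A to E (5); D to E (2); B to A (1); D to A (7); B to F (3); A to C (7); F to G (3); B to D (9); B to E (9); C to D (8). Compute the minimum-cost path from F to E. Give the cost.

13

Paths from F to E:
F - B - A - C - D - E: 7 + 1 + 7 + 8 + 2 = 25
F - B - A - E: 7 + 1 + 5 = 13
F - B - D - A - E: 7 + 9 + 7 + 5 = 28
F - B - E: 7 + 9 = 16
F - B - D - E: 7 + 9 + 2 = 18
Best route has total 13.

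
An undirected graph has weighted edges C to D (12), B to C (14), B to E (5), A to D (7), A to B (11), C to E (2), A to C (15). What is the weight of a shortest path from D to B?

A few of the D→B routes:
D -> A -> C -> B: 7 + 15 + 14 = 36
D -> C -> E -> B: 12 + 2 + 5 = 19
D -> C -> B: 12 + 14 = 26
D -> A -> C -> E -> B: 7 + 15 + 2 + 5 = 29
D -> A -> B: 7 + 11 = 18
The minimum is 18.

18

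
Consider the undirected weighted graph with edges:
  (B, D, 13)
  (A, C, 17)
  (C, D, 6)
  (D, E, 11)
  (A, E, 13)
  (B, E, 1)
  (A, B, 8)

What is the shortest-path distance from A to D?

20

Comparing a few candidate routes:
A→B→D: 8 + 13 = 21
A→B→E→D: 8 + 1 + 11 = 20
A→C→D: 17 + 6 = 23
A→E→D: 13 + 11 = 24
The minimum is 20.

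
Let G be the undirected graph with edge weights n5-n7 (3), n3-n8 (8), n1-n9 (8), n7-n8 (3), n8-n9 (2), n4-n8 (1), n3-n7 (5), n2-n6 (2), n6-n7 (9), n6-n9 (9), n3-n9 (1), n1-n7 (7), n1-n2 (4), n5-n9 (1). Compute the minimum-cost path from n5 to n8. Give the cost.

3

Comparing a few candidate routes:
n5 - n9 - n3 - n7 - n8: 1 + 1 + 5 + 3 = 10
n5 - n7 - n8: 3 + 3 = 6
n5 - n9 - n8: 1 + 2 = 3
n5 - n7 - n3 - n9 - n8: 3 + 5 + 1 + 2 = 11
n5 - n9 - n3 - n8: 1 + 1 + 8 = 10
n5 - n7 - n3 - n8: 3 + 5 + 8 = 16
Best route has total 3.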